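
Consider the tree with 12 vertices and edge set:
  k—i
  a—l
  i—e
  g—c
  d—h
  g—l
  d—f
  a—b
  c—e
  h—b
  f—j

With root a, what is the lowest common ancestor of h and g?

a

Ancestors of h (toward the root): h, b, a.
Ancestors of g: g, l, a.
The deepest node appearing in both lists is a.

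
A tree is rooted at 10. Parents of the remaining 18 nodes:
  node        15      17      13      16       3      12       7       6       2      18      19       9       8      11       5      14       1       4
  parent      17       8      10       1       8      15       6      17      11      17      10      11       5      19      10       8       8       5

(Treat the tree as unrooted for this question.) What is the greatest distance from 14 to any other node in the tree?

6

A farthest node from 14 is 9 (2 also at distance 6).
The path 14-8-5-10-19-11-9 has 6 edges.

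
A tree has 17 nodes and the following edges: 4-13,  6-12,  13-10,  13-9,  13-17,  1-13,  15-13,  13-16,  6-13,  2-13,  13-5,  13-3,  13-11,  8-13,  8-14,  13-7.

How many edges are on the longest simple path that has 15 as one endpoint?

3

Distances from 15 peak at 3, attained at 12 (14 also at distance 3).
15 – 13 – 6 – 12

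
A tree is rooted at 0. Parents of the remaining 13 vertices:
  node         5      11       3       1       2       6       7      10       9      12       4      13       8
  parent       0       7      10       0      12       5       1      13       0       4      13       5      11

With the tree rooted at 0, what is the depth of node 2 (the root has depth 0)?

0–5–13–4–12–2 — 5 edges.

5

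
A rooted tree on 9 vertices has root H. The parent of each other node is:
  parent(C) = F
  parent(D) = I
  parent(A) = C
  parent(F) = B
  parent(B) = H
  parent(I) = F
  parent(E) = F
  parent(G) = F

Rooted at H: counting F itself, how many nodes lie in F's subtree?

F's subtree: {F, E, C, I, G, A, D}, size 7.

7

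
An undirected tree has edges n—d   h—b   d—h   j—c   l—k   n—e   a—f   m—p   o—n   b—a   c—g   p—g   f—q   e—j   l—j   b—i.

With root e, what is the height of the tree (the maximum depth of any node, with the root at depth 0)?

The longest root-to-leaf path is e–n–d–h–b–a–f–q (7 edges).

7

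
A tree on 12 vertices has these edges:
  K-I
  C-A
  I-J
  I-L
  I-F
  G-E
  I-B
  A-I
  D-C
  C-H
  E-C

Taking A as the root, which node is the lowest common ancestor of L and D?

A

Path L→root: L I A; path D→root: D C A.
First common node: A.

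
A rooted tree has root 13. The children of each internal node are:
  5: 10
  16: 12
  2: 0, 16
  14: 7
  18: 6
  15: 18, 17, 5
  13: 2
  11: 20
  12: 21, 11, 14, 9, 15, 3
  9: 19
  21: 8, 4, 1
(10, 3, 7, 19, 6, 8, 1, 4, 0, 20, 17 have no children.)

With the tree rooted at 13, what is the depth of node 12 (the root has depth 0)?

3

Climbing from 12 to the root: 12 → 16 → 2 → 13. That's 3 steps.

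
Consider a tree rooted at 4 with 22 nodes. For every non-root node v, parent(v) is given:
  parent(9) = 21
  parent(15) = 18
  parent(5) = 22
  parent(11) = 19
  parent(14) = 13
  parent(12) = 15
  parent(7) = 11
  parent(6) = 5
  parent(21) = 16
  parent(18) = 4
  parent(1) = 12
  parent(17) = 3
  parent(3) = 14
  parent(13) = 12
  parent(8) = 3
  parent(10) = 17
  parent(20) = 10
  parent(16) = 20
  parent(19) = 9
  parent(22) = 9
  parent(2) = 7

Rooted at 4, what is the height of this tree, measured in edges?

A deepest node is 2, reached by 4-18-15-12-13-14-3-17-10-20-16-21-9-19-11-7-2.
That path has 16 edges, so the height is 16.

16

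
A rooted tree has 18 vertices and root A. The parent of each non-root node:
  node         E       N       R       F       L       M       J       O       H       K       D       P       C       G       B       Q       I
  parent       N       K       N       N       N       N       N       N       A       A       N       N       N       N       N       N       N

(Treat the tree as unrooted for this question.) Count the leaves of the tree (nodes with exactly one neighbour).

15

Degree-1 nodes: B, C, D, E, F, G, H, I, J, L, M, O, P, Q, R — 15 of them.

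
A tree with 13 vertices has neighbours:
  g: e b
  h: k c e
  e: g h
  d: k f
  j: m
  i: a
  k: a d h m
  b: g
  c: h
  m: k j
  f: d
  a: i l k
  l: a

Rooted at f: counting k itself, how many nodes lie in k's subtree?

Descendants of k (including itself): k, a, h, m, l, i, c, e, j, g, b. That's 11.

11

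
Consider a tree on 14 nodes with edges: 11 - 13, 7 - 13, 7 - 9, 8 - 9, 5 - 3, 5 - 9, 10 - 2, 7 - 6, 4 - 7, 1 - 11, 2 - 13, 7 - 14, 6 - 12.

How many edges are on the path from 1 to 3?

6

Walking from 1: 1 – 11 – 13 – 7 – 9 – 5 – 3. Length 6.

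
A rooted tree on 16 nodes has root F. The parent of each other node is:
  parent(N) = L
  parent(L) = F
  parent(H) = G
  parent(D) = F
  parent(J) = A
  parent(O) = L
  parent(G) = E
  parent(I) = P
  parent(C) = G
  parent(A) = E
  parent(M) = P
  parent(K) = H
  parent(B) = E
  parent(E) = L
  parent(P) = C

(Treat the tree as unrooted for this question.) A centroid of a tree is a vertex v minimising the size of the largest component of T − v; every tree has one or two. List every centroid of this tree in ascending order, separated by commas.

Delete E: the remaining components have sizes 7, 5, 2, 1. Max 7 ≤ 8, so E is a centroid.
Every other node leaves some component of size > 8, so the centroid is unique.

E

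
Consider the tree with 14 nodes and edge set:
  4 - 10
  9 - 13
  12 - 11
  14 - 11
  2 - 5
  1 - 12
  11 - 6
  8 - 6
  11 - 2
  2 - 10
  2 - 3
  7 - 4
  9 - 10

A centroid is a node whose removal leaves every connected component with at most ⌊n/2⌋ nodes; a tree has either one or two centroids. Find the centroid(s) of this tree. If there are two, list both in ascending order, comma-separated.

2

Delete 2: the remaining components have sizes 6, 5, 1, 1. Max 6 ≤ 7, so 2 is a centroid.
Every other node leaves some component of size > 7, so the centroid is unique.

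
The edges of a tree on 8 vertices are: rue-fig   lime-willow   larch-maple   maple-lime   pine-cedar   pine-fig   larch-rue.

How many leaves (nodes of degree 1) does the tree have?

Degree-1 nodes: cedar, willow — 2 of them.

2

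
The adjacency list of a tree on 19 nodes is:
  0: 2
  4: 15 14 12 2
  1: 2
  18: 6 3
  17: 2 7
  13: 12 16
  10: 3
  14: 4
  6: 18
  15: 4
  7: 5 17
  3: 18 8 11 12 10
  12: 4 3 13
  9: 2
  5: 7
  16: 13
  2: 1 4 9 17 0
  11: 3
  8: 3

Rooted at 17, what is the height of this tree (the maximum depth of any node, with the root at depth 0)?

6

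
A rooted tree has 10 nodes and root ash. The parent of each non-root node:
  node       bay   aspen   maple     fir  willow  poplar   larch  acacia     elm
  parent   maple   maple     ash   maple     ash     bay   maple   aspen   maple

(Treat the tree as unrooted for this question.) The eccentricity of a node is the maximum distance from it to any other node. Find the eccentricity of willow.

A farthest node from willow is acacia (poplar also at distance 4).
The path willow–ash–maple–aspen–acacia has 4 edges.

4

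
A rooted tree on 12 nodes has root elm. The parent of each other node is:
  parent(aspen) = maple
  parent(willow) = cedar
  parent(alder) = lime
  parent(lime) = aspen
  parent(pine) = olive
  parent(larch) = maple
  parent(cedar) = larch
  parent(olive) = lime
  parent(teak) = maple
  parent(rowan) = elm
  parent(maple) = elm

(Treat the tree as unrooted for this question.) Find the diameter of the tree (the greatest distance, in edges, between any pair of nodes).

7

BFS from pine reaches willow last, at distance 7; BFS from willow confirms no node is farther.
Path: pine - olive - lime - aspen - maple - larch - cedar - willow.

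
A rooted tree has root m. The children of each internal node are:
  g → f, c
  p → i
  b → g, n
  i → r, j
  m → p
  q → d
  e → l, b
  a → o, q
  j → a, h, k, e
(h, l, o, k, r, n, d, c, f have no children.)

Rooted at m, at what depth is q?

5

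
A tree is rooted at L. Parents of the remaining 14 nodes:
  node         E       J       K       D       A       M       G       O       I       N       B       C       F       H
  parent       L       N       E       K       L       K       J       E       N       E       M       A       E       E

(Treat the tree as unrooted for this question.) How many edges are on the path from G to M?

Walking from G: G - J - N - E - K - M. Length 5.

5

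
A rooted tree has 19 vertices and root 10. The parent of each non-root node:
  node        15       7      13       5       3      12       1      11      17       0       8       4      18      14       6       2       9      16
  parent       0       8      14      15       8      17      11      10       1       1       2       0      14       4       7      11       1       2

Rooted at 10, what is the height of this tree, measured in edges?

6

A deepest node is 18, reached by 10 → 11 → 1 → 0 → 4 → 14 → 18.
That path has 6 edges, so the height is 6.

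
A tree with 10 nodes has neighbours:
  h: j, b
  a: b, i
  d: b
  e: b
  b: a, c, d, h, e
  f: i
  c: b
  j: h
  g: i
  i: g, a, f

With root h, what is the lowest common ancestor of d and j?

Path d→root: d b h; path j→root: j h.
First common node: h.

h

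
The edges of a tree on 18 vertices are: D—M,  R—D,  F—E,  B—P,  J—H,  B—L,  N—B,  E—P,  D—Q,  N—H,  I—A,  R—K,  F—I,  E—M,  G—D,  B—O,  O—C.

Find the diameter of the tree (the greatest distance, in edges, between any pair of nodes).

A longest path is J - H - N - B - P - E - M - D - R - K, with 9 edges.

9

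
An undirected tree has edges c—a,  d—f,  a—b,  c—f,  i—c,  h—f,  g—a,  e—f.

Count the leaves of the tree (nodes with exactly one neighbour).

Exactly 6 nodes have a single neighbour: b, d, e, g, h, i.

6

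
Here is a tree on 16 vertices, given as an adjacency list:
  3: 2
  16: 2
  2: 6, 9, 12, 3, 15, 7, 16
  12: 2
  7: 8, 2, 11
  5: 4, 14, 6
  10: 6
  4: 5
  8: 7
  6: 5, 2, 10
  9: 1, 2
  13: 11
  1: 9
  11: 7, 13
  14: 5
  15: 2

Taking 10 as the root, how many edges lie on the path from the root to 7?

Climbing from 7 to the root: 7 → 2 → 6 → 10. That's 3 steps.

3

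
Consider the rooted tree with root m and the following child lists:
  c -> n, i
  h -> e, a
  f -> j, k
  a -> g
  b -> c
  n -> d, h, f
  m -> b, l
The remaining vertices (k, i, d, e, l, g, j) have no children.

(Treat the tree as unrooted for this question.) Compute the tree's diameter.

7

BFS from l reaches g last, at distance 7; BFS from g confirms no node is farther.
Path: l - m - b - c - n - h - a - g.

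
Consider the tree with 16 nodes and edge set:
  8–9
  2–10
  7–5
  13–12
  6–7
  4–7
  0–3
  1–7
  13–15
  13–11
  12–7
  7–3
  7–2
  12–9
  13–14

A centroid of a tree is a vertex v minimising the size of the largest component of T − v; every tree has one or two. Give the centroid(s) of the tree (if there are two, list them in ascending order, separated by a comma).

7

If 7 is removed the pieces have sizes 7, 2, 2, 1, 1, 1, 1, all ≤ ⌊16/2⌋ = 8.
No neighbour of 7 does as well, so 7 is the unique centroid.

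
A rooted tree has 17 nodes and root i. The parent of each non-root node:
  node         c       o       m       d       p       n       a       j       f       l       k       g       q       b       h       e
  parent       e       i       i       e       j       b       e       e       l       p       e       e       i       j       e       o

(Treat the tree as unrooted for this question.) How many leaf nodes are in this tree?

Exactly 10 nodes have a single neighbour: a, c, d, f, g, h, k, m, n, q.

10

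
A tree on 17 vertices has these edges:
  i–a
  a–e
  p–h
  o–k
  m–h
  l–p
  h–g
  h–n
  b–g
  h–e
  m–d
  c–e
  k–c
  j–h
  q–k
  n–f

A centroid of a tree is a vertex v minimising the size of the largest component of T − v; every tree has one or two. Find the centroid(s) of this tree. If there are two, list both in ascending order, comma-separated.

h

Delete h: the remaining components have sizes 7, 2, 2, 2, 2, 1. Max 7 ≤ 8, so h is a centroid.
No neighbour of h does as well, so h is the unique centroid.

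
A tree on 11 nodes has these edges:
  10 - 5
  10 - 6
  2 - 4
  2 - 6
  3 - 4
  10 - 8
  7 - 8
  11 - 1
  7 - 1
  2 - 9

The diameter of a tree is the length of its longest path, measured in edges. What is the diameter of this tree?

8

Starting from 3, a farthest node is 11 at distance 8.
One longest path: 3 - 4 - 2 - 6 - 10 - 8 - 7 - 1 - 11.
So the diameter is 8.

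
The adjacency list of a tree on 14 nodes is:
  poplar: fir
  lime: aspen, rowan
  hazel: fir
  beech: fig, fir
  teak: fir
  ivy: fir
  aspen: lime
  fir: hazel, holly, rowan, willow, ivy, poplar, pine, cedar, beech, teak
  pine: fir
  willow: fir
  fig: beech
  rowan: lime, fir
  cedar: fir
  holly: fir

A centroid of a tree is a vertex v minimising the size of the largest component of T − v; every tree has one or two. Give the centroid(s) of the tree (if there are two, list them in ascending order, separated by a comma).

If fir is removed the pieces have sizes 3, 2, 1, 1, 1, 1, 1, 1, 1, 1, all ≤ ⌊14/2⌋ = 7.
Every other node leaves some component of size > 7, so the centroid is unique.

fir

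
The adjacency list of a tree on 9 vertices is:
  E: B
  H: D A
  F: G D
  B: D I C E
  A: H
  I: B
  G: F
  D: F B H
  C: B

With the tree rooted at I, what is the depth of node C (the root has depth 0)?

2

Climbing from C to the root: C–B–I. That's 2 steps.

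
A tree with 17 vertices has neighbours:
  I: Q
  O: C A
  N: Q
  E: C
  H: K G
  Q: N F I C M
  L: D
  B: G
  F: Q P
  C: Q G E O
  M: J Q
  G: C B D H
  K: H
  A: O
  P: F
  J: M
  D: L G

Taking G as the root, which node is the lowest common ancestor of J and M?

M

J's ancestor chain is J, M, Q, C, G and M's is M, Q, C, G; they first meet at M.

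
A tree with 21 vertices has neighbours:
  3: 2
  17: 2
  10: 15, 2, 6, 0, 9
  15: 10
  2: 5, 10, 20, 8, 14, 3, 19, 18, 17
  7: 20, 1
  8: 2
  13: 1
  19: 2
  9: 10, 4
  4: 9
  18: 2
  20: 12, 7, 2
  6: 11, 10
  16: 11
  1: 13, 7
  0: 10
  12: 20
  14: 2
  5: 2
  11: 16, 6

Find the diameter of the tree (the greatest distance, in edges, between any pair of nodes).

8

BFS from 16 reaches 13 last, at distance 8; BFS from 13 confirms no node is farther.
Path: 16 – 11 – 6 – 10 – 2 – 20 – 7 – 1 – 13.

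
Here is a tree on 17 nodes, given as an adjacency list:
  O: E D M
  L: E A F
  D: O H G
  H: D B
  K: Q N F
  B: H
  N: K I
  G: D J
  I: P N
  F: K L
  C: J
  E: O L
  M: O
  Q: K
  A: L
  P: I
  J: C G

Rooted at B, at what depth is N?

8

Path from B to N: B – H – D – O – E – L – F – K – N, which has 8 edges.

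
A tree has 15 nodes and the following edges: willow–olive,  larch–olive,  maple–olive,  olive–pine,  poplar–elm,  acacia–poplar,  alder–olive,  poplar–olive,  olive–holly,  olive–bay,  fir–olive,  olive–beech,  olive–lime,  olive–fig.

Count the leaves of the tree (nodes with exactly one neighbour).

The leaves are acacia, alder, bay, beech, elm, fig, fir, holly, larch, lime, maple, pine, willow.
That is 13 leaves.

13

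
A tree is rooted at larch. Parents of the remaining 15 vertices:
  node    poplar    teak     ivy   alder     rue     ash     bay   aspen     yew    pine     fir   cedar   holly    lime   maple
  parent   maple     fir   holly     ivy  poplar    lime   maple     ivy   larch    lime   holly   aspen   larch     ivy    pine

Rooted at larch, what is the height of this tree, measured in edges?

A deepest node is rue, reached by larch → holly → ivy → lime → pine → maple → poplar → rue.
That path has 7 edges, so the height is 7.

7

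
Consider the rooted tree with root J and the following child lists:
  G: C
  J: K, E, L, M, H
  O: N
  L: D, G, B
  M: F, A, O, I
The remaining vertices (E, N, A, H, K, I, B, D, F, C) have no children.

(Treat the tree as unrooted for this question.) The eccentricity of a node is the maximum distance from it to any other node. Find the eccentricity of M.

4

A farthest node from M is C.
The path M–J–L–G–C has 4 edges.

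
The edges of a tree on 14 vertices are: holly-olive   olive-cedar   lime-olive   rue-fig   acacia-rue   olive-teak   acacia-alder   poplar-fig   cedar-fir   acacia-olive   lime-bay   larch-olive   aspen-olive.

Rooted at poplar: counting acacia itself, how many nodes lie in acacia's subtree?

Descendants of acacia (including itself): acacia, olive, alder, lime, cedar, holly, teak, aspen, larch, bay, fir. That's 11.

11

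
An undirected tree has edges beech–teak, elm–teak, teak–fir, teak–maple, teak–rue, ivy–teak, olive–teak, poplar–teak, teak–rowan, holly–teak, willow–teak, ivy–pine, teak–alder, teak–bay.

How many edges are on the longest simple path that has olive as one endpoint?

A farthest node from olive is pine.
The path olive-teak-ivy-pine has 3 edges.

3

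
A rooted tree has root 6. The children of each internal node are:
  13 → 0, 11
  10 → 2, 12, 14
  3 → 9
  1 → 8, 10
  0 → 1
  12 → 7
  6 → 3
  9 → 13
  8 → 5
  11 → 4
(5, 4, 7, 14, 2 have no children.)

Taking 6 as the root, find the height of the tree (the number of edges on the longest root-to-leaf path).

8

7 sits deepest: 6 → 3 → 9 → 13 → 0 → 1 → 10 → 12 → 7 — 8 edges from the root.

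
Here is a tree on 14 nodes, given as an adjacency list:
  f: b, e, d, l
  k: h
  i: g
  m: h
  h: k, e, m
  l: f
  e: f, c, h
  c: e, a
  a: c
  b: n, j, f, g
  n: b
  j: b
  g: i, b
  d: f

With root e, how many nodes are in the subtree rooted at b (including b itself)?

5

Descendants of b (including itself): b, j, g, n, i. That's 5.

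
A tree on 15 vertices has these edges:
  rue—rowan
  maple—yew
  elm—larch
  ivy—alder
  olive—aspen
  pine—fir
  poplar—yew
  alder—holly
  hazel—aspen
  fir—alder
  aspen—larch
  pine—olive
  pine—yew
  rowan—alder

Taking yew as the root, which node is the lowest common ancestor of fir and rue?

Path fir→root: fir pine yew; path rue→root: rue rowan alder fir pine yew.
First common node: fir.

fir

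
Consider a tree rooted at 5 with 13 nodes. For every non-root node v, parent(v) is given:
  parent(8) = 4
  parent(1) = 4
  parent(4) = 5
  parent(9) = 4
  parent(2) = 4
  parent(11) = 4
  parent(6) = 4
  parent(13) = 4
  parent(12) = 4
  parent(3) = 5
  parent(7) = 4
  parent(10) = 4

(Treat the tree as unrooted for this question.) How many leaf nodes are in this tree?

The leaves are 1, 2, 3, 6, 7, 8, 9, 10, 11, 12, 13.
That is 11 leaves.

11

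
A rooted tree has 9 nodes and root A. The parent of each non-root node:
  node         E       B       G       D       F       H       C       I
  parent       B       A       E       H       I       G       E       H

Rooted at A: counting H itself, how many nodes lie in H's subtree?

4

H's subtree: {H, I, D, F}, size 4.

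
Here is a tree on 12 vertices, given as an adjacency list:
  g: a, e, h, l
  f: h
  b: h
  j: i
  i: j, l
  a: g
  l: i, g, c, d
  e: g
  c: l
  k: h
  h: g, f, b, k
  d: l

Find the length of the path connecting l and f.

3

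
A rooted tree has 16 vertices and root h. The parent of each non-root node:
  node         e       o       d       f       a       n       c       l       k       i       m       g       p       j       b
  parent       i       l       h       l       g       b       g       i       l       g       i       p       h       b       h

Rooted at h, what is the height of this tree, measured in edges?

5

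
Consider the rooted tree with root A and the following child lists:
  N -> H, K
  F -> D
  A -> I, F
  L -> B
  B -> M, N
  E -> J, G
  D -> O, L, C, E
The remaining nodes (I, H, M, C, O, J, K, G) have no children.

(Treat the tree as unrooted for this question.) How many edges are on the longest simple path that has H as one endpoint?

7

A farthest node from H is I.
The path H – N – B – L – D – F – A – I has 7 edges.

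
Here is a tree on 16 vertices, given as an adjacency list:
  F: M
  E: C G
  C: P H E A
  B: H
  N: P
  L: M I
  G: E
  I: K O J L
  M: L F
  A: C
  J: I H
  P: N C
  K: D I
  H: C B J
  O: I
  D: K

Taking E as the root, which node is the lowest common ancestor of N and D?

C

Path N→root: N P C E; path D→root: D K I J H C E.
First common node: C.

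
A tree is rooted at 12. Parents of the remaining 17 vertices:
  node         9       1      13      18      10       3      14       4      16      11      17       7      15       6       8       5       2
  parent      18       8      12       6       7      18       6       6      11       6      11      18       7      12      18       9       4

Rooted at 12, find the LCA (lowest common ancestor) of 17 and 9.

Path 17→root: 17 11 6 12; path 9→root: 9 18 6 12.
First common node: 6.

6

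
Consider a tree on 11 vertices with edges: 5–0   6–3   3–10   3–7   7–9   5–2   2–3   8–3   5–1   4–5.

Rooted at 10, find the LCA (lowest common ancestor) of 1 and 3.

Ancestors of 1 (toward the root): 1, 5, 2, 3, 10.
Ancestors of 3: 3, 10.
The deepest node appearing in both lists is 3.

3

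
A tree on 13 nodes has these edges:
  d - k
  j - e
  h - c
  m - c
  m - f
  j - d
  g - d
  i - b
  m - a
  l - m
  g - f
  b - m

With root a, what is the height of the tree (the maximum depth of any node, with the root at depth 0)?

6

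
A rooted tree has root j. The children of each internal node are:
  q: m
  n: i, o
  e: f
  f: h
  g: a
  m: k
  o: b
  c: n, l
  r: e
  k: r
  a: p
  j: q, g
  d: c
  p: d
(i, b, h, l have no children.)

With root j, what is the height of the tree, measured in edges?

8

b sits deepest: j – g – a – p – d – c – n – o – b — 8 edges from the root.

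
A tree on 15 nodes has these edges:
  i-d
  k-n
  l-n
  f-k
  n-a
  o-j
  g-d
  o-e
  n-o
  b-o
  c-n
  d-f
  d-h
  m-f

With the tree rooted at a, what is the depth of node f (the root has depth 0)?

a → n → k → f — 3 edges.

3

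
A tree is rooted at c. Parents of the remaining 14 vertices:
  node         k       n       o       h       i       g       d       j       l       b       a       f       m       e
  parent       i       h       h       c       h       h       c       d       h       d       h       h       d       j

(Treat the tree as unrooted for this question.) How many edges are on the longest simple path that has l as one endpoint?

The node farthest from l is e, via l – h – c – d – j – e — 5 edges.

5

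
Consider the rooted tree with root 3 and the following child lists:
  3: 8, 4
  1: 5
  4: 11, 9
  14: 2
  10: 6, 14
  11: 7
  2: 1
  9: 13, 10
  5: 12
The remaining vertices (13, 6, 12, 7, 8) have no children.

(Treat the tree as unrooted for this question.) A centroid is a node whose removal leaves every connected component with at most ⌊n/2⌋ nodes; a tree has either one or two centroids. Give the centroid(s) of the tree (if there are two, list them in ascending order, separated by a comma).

Removing 10 splits the tree into components of sizes 7, 5, 1; the largest is 7 ≤ ⌊14/2⌋ = 7.
Its neighbour 9 also leaves a largest component of size 7, so both are centroids.

9, 10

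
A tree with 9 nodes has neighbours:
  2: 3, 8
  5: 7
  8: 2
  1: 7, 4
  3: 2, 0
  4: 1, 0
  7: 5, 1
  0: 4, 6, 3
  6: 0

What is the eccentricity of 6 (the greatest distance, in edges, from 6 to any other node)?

The node farthest from 6 is 5, via 6 – 0 – 4 – 1 – 7 – 5 — 5 edges.

5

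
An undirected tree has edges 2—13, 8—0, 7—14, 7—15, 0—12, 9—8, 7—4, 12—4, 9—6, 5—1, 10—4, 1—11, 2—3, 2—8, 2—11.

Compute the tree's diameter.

9

Starting from 14, a farthest node is 5 at distance 9.
One longest path: 14–7–4–12–0–8–2–11–1–5.
So the diameter is 9.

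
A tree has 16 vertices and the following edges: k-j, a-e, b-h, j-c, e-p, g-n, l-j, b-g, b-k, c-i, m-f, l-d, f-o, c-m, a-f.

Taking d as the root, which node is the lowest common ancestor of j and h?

j's ancestor chain is j, l, d and h's is h, b, k, j, l, d; they first meet at j.

j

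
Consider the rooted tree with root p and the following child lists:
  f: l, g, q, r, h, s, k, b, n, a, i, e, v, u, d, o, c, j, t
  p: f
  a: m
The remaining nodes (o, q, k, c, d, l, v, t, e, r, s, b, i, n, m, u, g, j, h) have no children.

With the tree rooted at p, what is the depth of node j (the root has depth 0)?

2

p → f → j — 2 edges.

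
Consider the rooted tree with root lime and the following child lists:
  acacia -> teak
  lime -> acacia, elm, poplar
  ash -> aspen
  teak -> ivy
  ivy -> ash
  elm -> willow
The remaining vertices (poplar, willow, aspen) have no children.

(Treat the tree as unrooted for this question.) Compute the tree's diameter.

BFS from willow reaches aspen last, at distance 7; BFS from aspen confirms no node is farther.
Path: willow - elm - lime - acacia - teak - ivy - ash - aspen.

7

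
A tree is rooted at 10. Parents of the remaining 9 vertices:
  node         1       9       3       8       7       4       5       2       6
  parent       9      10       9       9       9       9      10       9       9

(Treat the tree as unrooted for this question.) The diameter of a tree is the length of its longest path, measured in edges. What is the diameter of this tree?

3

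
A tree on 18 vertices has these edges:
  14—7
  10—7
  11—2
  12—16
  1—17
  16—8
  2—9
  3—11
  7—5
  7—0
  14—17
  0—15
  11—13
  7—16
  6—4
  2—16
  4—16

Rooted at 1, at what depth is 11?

Climbing from 11 to the root: 11–2–16–7–14–17–1. That's 6 steps.

6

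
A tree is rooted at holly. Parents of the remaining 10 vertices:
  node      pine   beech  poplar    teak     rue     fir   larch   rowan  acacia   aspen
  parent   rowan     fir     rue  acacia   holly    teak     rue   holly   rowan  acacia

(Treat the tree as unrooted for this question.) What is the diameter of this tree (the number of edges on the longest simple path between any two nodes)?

BFS from beech reaches larch last, at distance 7; BFS from larch confirms no node is farther.
Path: beech-fir-teak-acacia-rowan-holly-rue-larch.

7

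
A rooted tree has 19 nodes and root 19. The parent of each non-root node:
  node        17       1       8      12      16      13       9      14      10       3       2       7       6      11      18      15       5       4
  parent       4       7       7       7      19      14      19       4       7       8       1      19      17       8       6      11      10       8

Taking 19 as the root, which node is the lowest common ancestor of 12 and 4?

Ancestors of 12 (toward the root): 12, 7, 19.
Ancestors of 4: 4, 8, 7, 19.
The deepest node appearing in both lists is 7.

7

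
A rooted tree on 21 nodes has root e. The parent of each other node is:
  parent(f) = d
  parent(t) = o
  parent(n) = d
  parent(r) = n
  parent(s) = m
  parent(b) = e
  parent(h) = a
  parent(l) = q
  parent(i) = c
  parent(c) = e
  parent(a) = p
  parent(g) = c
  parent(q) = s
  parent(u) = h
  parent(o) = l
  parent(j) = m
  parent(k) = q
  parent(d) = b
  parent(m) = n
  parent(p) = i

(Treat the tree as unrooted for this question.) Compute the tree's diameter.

15

A longest path is t-o-l-q-s-m-n-d-b-e-c-i-p-a-h-u, with 15 edges.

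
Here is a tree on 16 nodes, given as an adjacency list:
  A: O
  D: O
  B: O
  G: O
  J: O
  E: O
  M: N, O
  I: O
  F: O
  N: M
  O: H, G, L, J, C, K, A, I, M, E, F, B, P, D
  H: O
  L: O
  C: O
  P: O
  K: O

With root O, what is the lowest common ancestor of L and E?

O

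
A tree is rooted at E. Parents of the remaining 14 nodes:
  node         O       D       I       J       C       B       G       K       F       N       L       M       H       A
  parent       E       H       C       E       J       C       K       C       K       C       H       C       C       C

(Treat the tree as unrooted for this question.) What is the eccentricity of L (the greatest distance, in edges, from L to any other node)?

A farthest node from L is O.
The path L–H–C–J–E–O has 5 edges.

5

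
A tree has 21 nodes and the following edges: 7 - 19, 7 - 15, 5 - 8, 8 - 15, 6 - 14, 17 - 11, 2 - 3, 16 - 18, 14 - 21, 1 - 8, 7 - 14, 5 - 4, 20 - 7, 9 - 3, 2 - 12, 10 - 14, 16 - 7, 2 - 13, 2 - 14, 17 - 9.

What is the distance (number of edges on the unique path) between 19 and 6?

The path is 19 - 7 - 14 - 6, which has 3 edges.

3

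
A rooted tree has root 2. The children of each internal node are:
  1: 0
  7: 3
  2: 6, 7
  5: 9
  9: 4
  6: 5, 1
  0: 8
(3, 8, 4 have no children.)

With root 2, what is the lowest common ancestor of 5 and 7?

2

5's ancestor chain is 5, 6, 2 and 7's is 7, 2; they first meet at 2.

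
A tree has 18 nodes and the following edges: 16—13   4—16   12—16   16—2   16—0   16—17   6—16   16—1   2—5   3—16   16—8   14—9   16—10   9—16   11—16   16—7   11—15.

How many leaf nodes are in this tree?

14

Degree-1 nodes: 0, 1, 3, 4, 5, 6, 7, 8, 10, 12, 13, 14, 15, 17 — 14 of them.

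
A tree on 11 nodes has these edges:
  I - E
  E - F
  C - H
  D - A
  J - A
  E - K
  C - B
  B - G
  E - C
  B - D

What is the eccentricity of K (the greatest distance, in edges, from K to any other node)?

6

The node farthest from K is J, via K – E – C – B – D – A – J — 6 edges.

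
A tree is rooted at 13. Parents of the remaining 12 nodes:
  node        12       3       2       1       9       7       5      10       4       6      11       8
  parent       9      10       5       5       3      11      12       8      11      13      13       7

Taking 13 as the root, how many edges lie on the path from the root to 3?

Climbing from 3 to the root: 3 → 10 → 8 → 7 → 11 → 13. That's 5 steps.

5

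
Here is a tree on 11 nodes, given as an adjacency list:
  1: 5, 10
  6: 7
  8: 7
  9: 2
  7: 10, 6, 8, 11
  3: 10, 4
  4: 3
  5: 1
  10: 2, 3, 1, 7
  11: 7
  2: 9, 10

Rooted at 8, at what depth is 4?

Path from 8 to 4: 8 – 7 – 10 – 3 – 4, which has 4 edges.

4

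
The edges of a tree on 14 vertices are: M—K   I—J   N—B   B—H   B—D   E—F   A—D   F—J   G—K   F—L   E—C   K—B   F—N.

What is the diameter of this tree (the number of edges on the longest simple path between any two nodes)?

BFS from C reaches A last, at distance 6; BFS from A confirms no node is farther.
Path: C – E – F – N – B – D – A.

6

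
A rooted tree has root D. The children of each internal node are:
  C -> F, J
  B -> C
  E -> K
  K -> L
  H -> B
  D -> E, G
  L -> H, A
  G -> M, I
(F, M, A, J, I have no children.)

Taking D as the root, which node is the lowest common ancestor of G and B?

G's ancestor chain is G, D and B's is B, H, L, K, E, D; they first meet at D.

D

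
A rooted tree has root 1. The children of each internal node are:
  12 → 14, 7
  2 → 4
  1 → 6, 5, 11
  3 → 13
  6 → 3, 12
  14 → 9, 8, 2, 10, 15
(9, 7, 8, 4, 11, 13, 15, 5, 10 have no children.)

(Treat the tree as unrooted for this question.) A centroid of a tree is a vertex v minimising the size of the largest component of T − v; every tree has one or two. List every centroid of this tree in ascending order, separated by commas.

Removing 12 splits the tree into components of sizes 7, 6, 1; the largest is 7 ≤ ⌊15/2⌋ = 7.
Every other node leaves some component of size > 7, so the centroid is unique.

12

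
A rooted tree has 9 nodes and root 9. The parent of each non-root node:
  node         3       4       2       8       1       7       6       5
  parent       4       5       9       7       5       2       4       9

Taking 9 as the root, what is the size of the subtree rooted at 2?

3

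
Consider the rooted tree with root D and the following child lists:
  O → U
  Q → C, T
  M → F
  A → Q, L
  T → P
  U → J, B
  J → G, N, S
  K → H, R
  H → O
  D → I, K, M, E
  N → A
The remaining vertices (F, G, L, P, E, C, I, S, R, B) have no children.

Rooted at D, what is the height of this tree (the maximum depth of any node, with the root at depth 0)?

10

P sits deepest: D – K – H – O – U – J – N – A – Q – T – P — 10 edges from the root.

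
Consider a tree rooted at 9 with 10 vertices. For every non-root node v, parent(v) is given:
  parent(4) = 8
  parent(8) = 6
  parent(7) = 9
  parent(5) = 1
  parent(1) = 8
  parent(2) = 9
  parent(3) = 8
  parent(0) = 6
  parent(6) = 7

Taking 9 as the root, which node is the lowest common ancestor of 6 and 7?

7

6's ancestor chain is 6, 7, 9 and 7's is 7, 9; they first meet at 7.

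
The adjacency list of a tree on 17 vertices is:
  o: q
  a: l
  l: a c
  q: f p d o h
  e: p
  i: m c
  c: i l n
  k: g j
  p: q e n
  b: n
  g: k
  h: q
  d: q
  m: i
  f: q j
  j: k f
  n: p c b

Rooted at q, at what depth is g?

Path from q to g: q → f → j → k → g, which has 4 edges.

4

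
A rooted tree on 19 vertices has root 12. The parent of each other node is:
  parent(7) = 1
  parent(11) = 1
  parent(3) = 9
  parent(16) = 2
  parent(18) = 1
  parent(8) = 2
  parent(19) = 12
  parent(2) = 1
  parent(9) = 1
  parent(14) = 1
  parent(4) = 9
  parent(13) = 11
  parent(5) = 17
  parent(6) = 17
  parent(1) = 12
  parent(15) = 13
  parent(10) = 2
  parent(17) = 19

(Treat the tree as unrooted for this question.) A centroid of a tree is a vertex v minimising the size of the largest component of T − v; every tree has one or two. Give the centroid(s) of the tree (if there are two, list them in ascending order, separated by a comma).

1

Delete 1: the remaining components have sizes 5, 4, 3, 3, 1, 1, 1. Max 5 ≤ 9, so 1 is a centroid.
No neighbour of 1 does as well, so 1 is the unique centroid.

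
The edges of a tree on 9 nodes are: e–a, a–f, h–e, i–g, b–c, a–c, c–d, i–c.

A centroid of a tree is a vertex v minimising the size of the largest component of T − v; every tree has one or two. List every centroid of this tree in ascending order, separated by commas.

Delete c: the remaining components have sizes 4, 2, 1, 1. Max 4 ≤ 4, so c is a centroid.
No neighbour of c does as well, so c is the unique centroid.

c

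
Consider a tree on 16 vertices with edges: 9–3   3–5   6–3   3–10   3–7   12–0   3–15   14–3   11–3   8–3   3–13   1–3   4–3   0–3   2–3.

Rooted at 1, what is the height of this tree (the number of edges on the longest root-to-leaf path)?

A deepest node is 12, reached by 1-3-0-12.
That path has 3 edges, so the height is 3.

3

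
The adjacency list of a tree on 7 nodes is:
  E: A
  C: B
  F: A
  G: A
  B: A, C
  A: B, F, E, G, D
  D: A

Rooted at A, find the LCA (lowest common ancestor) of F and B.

A

F's ancestor chain is F, A and B's is B, A; they first meet at A.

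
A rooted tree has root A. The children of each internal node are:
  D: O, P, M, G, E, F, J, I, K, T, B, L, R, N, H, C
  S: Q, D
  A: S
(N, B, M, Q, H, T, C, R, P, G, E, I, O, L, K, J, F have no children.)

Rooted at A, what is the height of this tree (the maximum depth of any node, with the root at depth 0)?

H sits deepest: A-S-D-H — 3 edges from the root.

3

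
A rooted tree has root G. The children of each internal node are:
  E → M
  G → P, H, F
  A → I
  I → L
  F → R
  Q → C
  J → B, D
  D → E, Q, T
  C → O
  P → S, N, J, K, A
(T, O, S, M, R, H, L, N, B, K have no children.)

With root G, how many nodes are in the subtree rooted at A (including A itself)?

Descendants of A (including itself): A, I, L. That's 3.

3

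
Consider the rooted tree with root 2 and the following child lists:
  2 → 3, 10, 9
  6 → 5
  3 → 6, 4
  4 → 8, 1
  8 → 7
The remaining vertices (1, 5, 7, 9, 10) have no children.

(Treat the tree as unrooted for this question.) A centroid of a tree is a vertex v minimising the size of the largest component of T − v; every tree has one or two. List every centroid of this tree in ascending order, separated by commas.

Delete 3: the remaining components have sizes 4, 3, 2. Max 4 ≤ 5, so 3 is a centroid.
No neighbour of 3 does as well, so 3 is the unique centroid.

3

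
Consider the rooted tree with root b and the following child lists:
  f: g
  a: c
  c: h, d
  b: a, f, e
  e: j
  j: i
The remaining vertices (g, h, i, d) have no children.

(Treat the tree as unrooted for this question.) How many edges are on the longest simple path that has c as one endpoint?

A farthest node from c is i.
The path c–a–b–e–j–i has 5 edges.

5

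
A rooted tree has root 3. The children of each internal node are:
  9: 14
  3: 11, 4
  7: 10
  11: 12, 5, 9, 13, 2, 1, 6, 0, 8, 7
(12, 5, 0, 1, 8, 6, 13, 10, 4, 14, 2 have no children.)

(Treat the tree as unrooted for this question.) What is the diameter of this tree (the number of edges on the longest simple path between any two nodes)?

Starting from 14, a farthest node is 4 at distance 4.
One longest path: 14 – 9 – 11 – 3 – 4.
So the diameter is 4.

4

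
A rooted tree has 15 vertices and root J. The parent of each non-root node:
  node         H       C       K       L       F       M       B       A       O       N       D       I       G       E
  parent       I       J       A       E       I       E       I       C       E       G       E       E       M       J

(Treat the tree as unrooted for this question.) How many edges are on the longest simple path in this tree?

A longest path is N-G-M-E-J-C-A-K, with 7 edges.

7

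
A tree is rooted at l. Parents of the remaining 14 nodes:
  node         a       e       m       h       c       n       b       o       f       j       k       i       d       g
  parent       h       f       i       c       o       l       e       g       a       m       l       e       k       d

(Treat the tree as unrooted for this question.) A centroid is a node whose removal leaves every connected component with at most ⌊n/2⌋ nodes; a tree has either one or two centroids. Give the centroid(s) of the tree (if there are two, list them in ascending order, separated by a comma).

h

Removing h splits the tree into components of sizes 7, 7; the largest is 7 ≤ ⌊15/2⌋ = 7.
No neighbour of h does as well, so h is the unique centroid.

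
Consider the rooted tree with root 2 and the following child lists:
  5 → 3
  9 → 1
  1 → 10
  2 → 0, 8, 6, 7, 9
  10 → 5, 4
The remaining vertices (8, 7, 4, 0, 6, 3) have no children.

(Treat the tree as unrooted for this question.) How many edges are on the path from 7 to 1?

7–2–9–1: 3 edges.

3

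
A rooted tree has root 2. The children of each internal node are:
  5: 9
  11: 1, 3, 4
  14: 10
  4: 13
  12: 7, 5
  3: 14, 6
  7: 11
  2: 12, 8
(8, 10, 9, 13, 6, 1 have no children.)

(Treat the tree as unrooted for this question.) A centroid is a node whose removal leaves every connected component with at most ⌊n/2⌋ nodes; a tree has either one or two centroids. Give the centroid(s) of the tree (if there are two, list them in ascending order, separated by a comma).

Removing 11 splits the tree into components of sizes 6, 4, 2, 1; the largest is 6 ≤ ⌊14/2⌋ = 7.
No neighbour of 11 does as well, so 11 is the unique centroid.

11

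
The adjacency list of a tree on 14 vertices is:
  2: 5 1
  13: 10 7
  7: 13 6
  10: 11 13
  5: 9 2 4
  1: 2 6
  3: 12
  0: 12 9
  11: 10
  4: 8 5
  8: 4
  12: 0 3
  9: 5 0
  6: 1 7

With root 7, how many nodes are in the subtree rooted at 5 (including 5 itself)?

7

Descendants of 5 (including itself): 5, 4, 9, 8, 0, 12, 3. That's 7.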